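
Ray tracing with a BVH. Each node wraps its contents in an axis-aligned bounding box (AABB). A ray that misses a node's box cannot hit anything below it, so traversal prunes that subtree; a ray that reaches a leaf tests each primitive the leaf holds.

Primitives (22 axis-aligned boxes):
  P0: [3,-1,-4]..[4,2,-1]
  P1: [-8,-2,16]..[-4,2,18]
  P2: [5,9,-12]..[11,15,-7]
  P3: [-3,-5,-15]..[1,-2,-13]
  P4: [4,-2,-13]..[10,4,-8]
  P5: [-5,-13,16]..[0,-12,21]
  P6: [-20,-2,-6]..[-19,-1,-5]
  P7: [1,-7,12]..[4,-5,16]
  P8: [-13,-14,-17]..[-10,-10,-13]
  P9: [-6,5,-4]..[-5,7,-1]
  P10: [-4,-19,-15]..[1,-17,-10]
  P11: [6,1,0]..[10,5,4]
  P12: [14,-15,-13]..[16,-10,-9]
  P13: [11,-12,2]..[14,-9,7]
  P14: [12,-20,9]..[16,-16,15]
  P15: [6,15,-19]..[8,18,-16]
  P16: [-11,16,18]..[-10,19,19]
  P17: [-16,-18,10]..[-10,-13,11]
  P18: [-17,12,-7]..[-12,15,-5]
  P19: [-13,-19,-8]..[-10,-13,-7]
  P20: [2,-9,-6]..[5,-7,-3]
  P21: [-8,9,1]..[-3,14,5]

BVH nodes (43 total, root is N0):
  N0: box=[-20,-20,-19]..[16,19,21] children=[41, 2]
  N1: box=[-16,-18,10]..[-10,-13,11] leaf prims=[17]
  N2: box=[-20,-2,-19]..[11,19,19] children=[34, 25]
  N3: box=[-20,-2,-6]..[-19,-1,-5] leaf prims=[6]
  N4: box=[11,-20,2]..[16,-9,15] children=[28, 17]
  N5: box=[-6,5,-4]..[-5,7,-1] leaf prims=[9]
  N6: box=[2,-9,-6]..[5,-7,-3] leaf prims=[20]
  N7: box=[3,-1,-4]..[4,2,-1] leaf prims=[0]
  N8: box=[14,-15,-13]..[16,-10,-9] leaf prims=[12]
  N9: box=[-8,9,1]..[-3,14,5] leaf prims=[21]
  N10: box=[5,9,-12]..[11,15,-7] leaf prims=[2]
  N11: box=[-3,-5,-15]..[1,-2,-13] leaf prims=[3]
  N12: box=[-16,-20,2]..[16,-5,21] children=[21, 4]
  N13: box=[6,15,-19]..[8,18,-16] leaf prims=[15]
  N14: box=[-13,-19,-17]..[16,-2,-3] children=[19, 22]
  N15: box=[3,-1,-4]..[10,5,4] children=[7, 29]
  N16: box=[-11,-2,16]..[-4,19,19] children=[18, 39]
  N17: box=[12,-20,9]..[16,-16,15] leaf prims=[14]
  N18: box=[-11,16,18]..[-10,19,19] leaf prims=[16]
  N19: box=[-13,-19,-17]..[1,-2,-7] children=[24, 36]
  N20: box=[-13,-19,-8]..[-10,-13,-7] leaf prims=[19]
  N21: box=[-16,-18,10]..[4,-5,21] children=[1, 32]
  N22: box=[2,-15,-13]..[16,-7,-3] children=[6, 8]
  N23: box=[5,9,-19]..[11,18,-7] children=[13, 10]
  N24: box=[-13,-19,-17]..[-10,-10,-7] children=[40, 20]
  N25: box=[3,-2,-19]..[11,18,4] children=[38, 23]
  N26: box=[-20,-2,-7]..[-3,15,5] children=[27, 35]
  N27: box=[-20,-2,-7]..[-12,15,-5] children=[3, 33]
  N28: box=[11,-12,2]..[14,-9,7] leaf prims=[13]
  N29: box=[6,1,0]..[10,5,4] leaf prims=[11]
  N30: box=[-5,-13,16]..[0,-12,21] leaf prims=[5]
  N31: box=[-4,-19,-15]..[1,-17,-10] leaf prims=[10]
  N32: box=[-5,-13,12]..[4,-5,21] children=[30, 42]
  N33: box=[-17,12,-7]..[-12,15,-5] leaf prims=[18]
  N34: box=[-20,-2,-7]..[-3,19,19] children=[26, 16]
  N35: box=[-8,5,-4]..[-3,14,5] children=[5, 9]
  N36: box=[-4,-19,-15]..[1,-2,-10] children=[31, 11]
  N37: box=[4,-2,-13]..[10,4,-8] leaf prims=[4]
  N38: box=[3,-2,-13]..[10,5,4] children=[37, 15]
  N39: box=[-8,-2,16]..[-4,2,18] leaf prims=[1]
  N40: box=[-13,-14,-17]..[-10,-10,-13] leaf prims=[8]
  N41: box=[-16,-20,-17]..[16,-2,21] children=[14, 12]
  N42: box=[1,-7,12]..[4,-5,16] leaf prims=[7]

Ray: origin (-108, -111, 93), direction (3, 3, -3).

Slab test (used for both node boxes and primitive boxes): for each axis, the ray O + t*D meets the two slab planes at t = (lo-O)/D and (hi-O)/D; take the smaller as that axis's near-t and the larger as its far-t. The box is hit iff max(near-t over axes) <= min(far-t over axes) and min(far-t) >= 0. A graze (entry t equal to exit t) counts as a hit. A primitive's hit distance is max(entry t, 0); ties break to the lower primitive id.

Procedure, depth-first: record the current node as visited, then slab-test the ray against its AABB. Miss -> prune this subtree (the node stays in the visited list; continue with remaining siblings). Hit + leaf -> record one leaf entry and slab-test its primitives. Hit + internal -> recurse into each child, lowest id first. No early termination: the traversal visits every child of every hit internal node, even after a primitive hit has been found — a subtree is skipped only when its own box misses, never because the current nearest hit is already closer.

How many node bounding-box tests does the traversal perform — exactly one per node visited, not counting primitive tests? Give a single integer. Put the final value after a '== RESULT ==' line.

Trace the traversal:
N0 x:[88/3,124/3] y:[91/3,130/3] z:[24,112/3] -> hit [91/3,112/3], descend [2, 41]
  N2 x:[88/3,119/3] y:[109/3,130/3] z:[74/3,112/3] -> hit [109/3,112/3], descend [25, 34]
    N25 x:[37,119/3] y:[109/3,43] z:[89/3,112/3] -> hit [37,112/3], descend [23, 38]
      N23 x:[113/3,119/3] y:[40,43] z:[100/3,112/3] -> miss, prune
      N38 x:[37,118/3] y:[109/3,116/3] z:[89/3,106/3] -> miss, prune
    N34 x:[88/3,35] y:[109/3,130/3] z:[74/3,100/3] -> miss, prune
  N41 x:[92/3,124/3] y:[91/3,109/3] z:[24,110/3] -> hit [92/3,109/3], descend [12, 14]
    N12 x:[92/3,124/3] y:[91/3,106/3] z:[24,91/3] -> miss, prune
    N14 x:[95/3,124/3] y:[92/3,109/3] z:[32,110/3] -> hit [32,109/3], descend [19, 22]
      N19 x:[95/3,109/3] y:[92/3,109/3] z:[100/3,110/3] -> hit [100/3,109/3], descend [24, 36]
        N24 x:[95/3,98/3] y:[92/3,101/3] z:[100/3,110/3] -> miss, prune
        N36 x:[104/3,109/3] y:[92/3,109/3] z:[103/3,36] -> hit [104/3,36], descend [11, 31]
          N11 x:[35,109/3] y:[106/3,109/3] z:[106/3,36] -> hit [106/3,36] leaf, test {P3@t=106/3}
          N31 x:[104/3,109/3] y:[92/3,94/3] z:[103/3,36] -> miss, prune
      N22 x:[110/3,124/3] y:[32,104/3] z:[32,106/3] -> miss, prune

Summary -> nodes [0, 2, 25, 23, 38, 34, 41, 12, 14, 19, 24, 36, 11, 31, 22]; box-tests=15; leaf-entries=1; first=P3

== RESULT ==
15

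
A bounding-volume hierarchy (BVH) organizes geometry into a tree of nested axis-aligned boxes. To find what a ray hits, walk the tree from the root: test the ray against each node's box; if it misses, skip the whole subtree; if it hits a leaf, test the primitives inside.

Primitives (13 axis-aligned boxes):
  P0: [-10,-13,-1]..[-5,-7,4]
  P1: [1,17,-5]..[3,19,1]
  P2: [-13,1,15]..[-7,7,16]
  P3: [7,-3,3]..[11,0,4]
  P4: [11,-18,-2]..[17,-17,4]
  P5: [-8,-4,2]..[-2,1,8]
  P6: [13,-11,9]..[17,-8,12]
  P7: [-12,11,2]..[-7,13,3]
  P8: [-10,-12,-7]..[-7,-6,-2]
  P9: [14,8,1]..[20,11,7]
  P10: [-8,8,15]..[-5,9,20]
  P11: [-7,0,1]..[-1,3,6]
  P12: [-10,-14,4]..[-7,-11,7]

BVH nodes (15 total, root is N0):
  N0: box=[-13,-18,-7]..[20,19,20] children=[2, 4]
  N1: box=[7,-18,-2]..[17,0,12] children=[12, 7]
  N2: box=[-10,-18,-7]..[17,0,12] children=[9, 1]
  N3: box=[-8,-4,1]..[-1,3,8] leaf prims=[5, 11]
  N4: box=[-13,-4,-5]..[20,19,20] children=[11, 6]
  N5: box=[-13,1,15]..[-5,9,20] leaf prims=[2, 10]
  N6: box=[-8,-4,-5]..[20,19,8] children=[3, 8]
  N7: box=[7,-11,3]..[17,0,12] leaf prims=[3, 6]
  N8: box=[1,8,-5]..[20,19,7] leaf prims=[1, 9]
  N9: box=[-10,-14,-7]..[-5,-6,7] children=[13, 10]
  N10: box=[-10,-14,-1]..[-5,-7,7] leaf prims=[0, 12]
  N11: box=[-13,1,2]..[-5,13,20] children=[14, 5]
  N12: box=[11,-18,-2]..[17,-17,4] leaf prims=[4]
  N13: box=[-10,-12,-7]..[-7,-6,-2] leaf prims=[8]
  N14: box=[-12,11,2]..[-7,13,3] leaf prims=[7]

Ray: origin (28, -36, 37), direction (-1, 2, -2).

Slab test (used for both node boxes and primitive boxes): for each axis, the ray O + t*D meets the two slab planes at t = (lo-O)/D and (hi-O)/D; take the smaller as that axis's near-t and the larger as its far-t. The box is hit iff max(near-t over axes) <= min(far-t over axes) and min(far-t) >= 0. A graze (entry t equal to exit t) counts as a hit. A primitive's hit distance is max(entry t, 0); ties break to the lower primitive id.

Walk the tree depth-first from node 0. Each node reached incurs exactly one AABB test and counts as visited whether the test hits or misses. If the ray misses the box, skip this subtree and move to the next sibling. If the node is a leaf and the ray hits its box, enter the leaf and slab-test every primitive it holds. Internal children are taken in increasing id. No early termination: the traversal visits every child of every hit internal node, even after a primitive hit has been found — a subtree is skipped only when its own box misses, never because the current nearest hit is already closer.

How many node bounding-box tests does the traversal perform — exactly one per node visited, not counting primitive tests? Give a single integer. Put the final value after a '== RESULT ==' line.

Traverse from the root:
N0 x:[8,41] y:[9,55/2] z:[17/2,22] -> hit [9,22], descend [2, 4]
  N2 x:[11,38] y:[9,18] z:[25/2,22] -> hit [25/2,18], descend [1, 9]
    N1 x:[11,21] y:[9,18] z:[25/2,39/2] -> hit [25/2,18], descend [7, 12]
      N7 x:[11,21] y:[25/2,18] z:[25/2,17] -> hit [25/2,17] leaf, test {P3@t=17, P6@t=25/2}
      N12 x:[11,17] y:[9,19/2] z:[33/2,39/2] -> miss, prune
    N9 x:[33,38] y:[11,15] z:[15,22] -> miss, prune
  N4 x:[8,41] y:[16,55/2] z:[17/2,21] -> hit [16,21], descend [6, 11]
    N6 x:[8,36] y:[16,55/2] z:[29/2,21] -> hit [16,21], descend [3, 8]
      N3 x:[29,36] y:[16,39/2] z:[29/2,18] -> miss, prune
      N8 x:[8,27] y:[22,55/2] z:[15,21] -> miss, prune
    N11 x:[33,41] y:[37/2,49/2] z:[17/2,35/2] -> miss, prune

Summary -> nodes [0, 2, 1, 7, 12, 9, 4, 6, 3, 8, 11]; box-tests=11; leaf-entries=1; first=P6

== RESULT ==
11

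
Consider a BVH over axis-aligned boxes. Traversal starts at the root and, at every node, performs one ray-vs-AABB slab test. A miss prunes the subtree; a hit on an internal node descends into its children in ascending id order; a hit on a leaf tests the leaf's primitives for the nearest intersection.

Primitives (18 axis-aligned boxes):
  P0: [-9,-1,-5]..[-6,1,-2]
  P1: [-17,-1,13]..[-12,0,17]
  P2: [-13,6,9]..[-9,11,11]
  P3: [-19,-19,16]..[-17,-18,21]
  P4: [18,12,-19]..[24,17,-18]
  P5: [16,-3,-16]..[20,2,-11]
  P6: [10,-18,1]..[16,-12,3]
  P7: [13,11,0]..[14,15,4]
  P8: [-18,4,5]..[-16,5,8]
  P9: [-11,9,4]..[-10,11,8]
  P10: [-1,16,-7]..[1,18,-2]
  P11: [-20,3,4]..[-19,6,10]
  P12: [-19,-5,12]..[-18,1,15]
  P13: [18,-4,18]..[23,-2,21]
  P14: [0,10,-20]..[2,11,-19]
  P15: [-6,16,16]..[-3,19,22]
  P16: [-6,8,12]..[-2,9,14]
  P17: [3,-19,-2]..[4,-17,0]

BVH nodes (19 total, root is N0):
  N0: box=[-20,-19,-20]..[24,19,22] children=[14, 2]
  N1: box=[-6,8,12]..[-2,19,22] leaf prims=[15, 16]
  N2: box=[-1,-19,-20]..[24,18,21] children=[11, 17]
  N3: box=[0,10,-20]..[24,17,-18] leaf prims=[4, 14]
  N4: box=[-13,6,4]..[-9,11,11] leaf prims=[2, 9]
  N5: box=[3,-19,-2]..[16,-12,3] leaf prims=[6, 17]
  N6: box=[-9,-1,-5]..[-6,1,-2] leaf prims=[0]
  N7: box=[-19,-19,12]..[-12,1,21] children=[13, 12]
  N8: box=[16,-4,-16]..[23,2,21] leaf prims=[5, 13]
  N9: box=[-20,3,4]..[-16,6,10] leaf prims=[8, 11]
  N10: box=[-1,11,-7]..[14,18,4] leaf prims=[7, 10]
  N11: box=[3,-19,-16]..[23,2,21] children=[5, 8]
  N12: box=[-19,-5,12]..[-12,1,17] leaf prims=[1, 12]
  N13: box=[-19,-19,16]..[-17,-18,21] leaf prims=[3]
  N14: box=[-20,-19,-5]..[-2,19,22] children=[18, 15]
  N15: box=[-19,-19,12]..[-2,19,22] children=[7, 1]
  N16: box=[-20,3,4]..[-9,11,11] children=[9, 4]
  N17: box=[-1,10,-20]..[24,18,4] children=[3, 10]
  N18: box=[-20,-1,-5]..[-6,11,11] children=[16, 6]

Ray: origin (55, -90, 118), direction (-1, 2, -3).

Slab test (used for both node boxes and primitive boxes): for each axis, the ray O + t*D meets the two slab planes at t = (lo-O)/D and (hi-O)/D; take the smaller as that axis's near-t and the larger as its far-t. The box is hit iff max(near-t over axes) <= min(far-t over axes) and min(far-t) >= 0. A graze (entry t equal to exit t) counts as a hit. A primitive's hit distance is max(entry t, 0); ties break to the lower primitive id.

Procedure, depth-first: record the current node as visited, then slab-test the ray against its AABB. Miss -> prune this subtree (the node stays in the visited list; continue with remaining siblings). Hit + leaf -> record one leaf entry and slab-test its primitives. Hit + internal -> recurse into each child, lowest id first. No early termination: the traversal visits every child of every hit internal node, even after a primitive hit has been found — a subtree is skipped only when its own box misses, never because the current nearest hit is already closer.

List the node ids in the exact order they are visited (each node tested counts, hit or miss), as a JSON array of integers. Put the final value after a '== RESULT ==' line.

Walk:
N0 x:[31,75] y:[71/2,109/2] z:[32,46] -> hit [71/2,46], descend [2, 14]
  N2 x:[31,56] y:[71/2,54] z:[97/3,46] -> hit [71/2,46], descend [11, 17]
    N11 x:[32,52] y:[71/2,46] z:[97/3,134/3] -> hit [71/2,134/3], descend [5, 8]
      N5 x:[39,52] y:[71/2,39] z:[115/3,40] -> hit [39,39] leaf, test {P6@t=39, P17(miss)}
      N8 x:[32,39] y:[43,46] z:[97/3,134/3] -> miss, prune
    N17 x:[31,56] y:[50,54] z:[38,46] -> miss, prune
  N14 x:[57,75] y:[71/2,109/2] z:[32,41] -> miss, prune

order=[0, 2, 11, 5, 8, 17, 14]  |boxes|=7  |leaves|=1  hit=P6

== RESULT ==
[0, 2, 11, 5, 8, 17, 14]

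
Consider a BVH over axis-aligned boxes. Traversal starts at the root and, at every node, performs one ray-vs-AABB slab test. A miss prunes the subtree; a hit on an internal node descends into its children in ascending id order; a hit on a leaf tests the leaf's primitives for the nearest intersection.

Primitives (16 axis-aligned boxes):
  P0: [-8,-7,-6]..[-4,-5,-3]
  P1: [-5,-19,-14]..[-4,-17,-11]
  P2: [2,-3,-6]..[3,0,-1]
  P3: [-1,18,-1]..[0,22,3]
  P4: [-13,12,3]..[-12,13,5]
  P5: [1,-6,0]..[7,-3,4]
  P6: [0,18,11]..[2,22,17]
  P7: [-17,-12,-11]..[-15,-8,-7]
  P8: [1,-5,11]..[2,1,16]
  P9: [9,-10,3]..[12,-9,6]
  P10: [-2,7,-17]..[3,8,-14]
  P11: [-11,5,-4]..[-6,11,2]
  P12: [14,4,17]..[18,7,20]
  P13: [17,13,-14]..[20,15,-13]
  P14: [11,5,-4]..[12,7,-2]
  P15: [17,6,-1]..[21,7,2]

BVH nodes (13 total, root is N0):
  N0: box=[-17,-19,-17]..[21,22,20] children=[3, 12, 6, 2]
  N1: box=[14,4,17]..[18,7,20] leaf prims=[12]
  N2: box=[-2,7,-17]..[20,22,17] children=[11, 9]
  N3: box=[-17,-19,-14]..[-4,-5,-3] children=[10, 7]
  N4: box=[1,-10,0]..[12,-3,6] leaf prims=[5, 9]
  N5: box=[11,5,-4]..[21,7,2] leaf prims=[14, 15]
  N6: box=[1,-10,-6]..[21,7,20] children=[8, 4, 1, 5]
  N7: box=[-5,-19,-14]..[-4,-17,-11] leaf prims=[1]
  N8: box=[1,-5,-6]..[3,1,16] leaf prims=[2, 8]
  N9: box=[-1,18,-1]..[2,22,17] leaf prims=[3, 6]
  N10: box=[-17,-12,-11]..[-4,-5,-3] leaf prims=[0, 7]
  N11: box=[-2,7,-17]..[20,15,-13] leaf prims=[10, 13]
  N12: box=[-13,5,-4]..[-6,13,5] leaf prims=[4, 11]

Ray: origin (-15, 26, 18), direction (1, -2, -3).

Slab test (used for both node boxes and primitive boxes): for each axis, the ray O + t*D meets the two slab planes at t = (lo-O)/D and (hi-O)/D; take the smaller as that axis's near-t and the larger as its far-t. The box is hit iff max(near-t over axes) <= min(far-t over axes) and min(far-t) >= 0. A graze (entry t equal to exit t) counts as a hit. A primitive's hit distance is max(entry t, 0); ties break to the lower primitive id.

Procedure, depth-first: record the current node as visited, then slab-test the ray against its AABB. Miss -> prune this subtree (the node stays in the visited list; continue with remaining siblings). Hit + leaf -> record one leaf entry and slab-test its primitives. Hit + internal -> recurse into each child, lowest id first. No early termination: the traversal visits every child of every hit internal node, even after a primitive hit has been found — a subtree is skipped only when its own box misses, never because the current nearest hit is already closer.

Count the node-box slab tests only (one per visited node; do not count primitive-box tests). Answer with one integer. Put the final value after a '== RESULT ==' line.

Trace the traversal:
N0 x:[-2,36] y:[2,45/2] z:[-2/3,35/3] -> hit [2,35/3], descend [2, 3, 6, 12]
  N2 x:[13,35] y:[2,19/2] z:[1/3,35/3] -> miss, prune
  N3 x:[-2,11] y:[31/2,45/2] z:[7,32/3] -> miss, prune
  N6 x:[16,36] y:[19/2,18] z:[-2/3,8] -> miss, prune
  N12 x:[2,9] y:[13/2,21/2] z:[13/3,22/3] -> hit [13/2,22/3] leaf, test {P4(miss), P11(miss)}

order=[0, 2, 3, 6, 12]  |boxes|=5  |leaves|=1  hit=miss

== RESULT ==
5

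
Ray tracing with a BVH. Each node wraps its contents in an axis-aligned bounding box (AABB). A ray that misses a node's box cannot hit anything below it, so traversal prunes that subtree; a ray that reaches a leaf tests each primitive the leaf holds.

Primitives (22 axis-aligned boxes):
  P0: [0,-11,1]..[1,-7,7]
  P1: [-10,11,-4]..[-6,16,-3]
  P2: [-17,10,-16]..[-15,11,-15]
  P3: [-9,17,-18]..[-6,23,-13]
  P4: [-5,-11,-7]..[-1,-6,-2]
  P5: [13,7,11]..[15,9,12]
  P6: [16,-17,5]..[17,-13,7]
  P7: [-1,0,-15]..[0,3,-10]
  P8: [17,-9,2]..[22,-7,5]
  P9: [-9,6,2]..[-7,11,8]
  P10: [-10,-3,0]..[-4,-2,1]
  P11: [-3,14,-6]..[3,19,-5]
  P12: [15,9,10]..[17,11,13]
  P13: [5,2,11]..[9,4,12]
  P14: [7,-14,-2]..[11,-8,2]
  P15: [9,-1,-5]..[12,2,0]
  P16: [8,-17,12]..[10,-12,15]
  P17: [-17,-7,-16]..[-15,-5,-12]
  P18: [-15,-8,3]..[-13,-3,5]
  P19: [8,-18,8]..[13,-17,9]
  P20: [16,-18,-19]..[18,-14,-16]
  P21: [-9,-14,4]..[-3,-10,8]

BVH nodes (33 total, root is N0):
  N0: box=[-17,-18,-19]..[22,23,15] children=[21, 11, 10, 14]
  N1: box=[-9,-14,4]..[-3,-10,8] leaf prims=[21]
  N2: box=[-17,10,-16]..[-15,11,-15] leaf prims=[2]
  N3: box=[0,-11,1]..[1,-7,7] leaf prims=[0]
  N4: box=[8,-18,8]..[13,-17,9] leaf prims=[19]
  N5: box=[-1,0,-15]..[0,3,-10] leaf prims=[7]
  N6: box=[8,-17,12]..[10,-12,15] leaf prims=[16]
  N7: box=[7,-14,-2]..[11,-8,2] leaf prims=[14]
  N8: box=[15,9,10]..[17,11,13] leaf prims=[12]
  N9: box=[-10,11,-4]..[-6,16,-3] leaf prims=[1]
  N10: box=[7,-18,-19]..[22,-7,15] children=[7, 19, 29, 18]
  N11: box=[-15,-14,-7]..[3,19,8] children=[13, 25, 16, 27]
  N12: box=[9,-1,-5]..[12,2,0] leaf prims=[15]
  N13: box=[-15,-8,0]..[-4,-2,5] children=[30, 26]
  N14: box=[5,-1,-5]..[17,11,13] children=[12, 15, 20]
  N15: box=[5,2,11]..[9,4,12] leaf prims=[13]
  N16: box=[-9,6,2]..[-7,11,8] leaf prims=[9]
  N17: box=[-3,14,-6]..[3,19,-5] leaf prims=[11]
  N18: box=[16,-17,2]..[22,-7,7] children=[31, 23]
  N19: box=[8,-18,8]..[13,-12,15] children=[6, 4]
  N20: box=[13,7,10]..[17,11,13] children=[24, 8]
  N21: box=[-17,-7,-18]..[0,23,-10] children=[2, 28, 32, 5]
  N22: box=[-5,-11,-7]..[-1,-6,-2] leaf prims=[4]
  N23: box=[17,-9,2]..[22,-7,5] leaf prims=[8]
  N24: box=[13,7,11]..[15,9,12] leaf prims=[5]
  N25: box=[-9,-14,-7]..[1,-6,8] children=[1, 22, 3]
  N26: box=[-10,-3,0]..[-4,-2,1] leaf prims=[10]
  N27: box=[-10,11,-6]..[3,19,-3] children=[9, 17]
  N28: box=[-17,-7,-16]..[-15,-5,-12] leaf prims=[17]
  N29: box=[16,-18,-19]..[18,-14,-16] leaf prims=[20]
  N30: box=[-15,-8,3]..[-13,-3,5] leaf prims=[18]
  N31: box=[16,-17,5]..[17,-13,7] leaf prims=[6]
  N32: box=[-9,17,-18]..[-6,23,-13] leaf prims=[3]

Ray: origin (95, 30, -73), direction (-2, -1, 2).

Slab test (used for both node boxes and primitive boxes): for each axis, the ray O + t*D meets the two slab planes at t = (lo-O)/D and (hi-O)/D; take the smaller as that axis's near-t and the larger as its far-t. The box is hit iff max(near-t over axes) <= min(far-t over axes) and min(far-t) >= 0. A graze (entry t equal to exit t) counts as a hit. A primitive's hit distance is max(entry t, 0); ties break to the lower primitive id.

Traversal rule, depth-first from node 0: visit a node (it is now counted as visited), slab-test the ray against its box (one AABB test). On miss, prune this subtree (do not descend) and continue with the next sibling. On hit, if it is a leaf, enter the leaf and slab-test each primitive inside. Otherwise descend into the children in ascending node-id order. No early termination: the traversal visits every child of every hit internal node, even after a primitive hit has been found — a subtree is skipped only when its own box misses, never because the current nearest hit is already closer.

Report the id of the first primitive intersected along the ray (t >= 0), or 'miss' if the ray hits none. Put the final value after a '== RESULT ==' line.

Traverse from the root:
N0 x:[73/2,56] y:[7,48] z:[27,44] -> hit [73/2,44], descend [10, 11, 14, 21]
  N10 x:[73/2,44] y:[37,48] z:[27,44] -> hit [37,44], descend [7, 18, 19, 29]
    N7 x:[42,44] y:[38,44] z:[71/2,75/2] -> miss, prune
    N18 x:[73/2,79/2] y:[37,47] z:[75/2,40] -> hit [75/2,79/2], descend [23, 31]
      N23 x:[73/2,39] y:[37,39] z:[75/2,39] -> hit [75/2,39] leaf, test {P8@t=75/2}
      N31 x:[39,79/2] y:[43,47] z:[39,40] -> miss, prune
    N19 x:[41,87/2] y:[42,48] z:[81/2,44] -> hit [42,87/2], descend [4, 6]
      N4 x:[41,87/2] y:[47,48] z:[81/2,41] -> miss, prune
      N6 x:[85/2,87/2] y:[42,47] z:[85/2,44] -> hit [85/2,87/2] leaf, test {P16@t=85/2}
    N29 x:[77/2,79/2] y:[44,48] z:[27,57/2] -> miss, prune
  N11 x:[46,55] y:[11,44] z:[33,81/2] -> miss, prune
  N14 x:[39,45] y:[19,31] z:[34,43] -> miss, prune
  N21 x:[95/2,56] y:[7,37] z:[55/2,63/2] -> miss, prune

13 AABB tests over nodes [0, 10, 7, 18, 23, 31, 19, 4, 6, 29, 11, 14, 21]; 2 leaves entered; closest P8.

== RESULT ==
8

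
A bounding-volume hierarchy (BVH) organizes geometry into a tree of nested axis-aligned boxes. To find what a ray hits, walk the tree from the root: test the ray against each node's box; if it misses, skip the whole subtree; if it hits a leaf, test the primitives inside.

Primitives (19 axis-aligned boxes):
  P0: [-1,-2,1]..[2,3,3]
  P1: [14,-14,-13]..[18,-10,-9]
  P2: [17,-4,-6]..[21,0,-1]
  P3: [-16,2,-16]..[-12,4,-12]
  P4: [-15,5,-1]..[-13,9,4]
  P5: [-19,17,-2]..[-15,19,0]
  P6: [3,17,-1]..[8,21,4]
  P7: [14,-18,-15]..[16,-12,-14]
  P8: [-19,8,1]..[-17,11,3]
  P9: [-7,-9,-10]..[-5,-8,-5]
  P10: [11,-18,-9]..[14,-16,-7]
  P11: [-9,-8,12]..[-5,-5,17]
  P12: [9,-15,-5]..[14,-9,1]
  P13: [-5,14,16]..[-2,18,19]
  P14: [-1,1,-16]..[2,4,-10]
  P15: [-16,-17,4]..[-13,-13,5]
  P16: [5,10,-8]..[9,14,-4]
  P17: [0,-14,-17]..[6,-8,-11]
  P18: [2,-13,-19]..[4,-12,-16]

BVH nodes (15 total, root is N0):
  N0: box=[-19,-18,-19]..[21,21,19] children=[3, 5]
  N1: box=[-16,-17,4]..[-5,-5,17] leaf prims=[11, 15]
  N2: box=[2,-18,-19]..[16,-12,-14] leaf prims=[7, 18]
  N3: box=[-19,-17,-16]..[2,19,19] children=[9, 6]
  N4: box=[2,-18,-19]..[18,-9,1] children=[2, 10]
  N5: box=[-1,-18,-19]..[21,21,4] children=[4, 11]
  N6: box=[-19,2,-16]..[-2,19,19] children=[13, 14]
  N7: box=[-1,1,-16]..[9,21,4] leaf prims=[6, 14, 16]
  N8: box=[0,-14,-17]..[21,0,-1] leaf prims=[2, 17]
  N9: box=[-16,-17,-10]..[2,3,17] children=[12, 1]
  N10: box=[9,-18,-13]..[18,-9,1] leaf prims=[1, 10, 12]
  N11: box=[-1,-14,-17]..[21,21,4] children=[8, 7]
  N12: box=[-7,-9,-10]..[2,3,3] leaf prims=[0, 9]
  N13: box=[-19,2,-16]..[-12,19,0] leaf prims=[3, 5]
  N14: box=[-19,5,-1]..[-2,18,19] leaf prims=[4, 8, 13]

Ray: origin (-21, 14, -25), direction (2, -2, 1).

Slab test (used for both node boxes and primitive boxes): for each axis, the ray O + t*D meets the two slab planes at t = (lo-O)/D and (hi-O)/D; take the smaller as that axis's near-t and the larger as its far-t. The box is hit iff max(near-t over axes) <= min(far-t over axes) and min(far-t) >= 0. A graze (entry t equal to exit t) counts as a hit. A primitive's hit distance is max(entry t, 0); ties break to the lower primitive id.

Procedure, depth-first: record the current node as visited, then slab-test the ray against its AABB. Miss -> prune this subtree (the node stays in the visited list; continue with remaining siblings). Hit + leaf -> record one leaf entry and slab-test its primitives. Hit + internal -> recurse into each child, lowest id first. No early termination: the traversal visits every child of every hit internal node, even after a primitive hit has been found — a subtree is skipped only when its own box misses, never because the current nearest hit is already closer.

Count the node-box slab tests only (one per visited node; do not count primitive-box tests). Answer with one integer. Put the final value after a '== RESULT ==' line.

Traverse from the root:
N0 x:[1,21] y:[-7/2,16] z:[6,44] -> hit [6,16], descend [3, 5]
  N3 x:[1,23/2] y:[-5/2,31/2] z:[9,44] -> hit [9,23/2], descend [6, 9]
    N6 x:[1,19/2] y:[-5/2,6] z:[9,44] -> miss, prune
    N9 x:[5/2,23/2] y:[11/2,31/2] z:[15,42] -> miss, prune
  N5 x:[10,21] y:[-7/2,16] z:[6,29] -> hit [10,16], descend [4, 11]
    N4 x:[23/2,39/2] y:[23/2,16] z:[6,26] -> hit [23/2,16], descend [2, 10]
      N2 x:[23/2,37/2] y:[13,16] z:[6,11] -> miss, prune
      N10 x:[15,39/2] y:[23/2,16] z:[12,26] -> hit [15,16] leaf, test {P1(miss), P10@t=16, P12(miss)}
    N11 x:[10,21] y:[-7/2,14] z:[8,29] -> hit [10,14], descend [7, 8]
      N7 x:[10,15] y:[-7/2,13/2] z:[9,29] -> miss, prune
      N8 x:[21/2,21] y:[7,14] z:[8,24] -> hit [21/2,14] leaf, test {P2(miss), P17@t=11}

Summary -> nodes [0, 3, 6, 9, 5, 4, 2, 10, 11, 7, 8]; box-tests=11; leaf-entries=2; first=P17

== RESULT ==
11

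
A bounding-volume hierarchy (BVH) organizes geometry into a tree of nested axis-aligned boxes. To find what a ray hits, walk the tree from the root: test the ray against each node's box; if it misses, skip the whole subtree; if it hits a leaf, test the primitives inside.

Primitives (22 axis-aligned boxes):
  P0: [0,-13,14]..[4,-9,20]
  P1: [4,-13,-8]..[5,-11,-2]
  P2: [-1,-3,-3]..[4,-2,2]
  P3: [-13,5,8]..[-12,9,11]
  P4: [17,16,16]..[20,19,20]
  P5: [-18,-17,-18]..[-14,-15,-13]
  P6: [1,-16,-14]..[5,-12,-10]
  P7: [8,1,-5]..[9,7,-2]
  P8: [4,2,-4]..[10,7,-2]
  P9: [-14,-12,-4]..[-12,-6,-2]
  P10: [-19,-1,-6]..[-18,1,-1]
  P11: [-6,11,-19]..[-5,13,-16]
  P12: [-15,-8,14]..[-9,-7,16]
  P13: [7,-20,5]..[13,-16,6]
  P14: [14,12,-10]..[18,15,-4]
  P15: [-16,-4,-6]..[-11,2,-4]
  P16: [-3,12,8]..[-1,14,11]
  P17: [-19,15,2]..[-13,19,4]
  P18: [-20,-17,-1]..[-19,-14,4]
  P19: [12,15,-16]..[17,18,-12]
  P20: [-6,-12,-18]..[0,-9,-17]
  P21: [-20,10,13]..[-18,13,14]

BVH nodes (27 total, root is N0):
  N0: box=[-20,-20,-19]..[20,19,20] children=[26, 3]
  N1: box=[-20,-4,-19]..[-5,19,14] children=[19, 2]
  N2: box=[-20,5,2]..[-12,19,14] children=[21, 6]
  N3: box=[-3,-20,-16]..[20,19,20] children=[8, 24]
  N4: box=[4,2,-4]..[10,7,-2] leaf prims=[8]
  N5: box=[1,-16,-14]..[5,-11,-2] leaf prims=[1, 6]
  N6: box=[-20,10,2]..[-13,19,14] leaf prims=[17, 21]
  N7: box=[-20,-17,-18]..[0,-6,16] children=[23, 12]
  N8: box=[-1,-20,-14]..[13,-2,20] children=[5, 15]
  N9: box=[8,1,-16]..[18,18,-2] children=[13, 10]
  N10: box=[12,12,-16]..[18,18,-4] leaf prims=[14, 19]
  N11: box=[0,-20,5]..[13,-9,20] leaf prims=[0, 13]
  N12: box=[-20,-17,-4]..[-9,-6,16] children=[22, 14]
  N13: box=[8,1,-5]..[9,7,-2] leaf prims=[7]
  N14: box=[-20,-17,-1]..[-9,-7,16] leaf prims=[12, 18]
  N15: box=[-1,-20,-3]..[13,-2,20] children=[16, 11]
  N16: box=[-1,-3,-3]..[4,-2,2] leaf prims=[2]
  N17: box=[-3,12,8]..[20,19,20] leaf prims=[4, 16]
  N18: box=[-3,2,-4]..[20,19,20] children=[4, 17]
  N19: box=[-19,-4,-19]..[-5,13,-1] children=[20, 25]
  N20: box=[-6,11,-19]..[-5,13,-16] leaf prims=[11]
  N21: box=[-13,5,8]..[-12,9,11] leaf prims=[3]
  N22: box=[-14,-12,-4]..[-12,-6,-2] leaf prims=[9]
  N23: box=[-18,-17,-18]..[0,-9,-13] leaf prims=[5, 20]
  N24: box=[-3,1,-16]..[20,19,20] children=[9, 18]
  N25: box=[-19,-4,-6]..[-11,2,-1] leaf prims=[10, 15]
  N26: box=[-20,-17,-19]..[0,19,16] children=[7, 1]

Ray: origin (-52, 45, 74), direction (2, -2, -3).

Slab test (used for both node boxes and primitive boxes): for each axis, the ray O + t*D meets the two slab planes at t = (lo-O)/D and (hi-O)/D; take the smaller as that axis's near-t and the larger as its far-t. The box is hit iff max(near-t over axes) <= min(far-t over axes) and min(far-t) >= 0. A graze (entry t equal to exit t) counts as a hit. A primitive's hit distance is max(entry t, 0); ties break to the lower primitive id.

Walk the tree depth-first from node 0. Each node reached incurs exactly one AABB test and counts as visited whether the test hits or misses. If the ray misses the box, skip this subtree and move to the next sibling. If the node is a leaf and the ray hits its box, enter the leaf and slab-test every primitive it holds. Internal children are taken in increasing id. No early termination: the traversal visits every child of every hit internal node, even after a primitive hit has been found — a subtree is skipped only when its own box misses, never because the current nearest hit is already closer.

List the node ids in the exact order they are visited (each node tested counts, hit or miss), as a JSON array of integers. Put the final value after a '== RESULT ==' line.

Trace the traversal:
N0 x:[16,36] y:[13,65/2] z:[18,31] -> hit [18,31], descend [3, 26]
  N3 x:[49/2,36] y:[13,65/2] z:[18,30] -> hit [49/2,30], descend [8, 24]
    N8 x:[51/2,65/2] y:[47/2,65/2] z:[18,88/3] -> hit [51/2,88/3], descend [5, 15]
      N5 x:[53/2,57/2] y:[28,61/2] z:[76/3,88/3] -> hit [28,57/2] leaf, test {P1(miss), P6@t=57/2}
      N15 x:[51/2,65/2] y:[47/2,65/2] z:[18,77/3] -> hit [51/2,77/3], descend [11, 16]
        N11 x:[26,65/2] y:[27,65/2] z:[18,23] -> miss, prune
        N16 x:[51/2,28] y:[47/2,24] z:[24,77/3] -> miss, prune
    N24 x:[49/2,36] y:[13,22] z:[18,30] -> miss, prune
  N26 x:[16,26] y:[13,31] z:[58/3,31] -> hit [58/3,26], descend [1, 7]
    N1 x:[16,47/2] y:[13,49/2] z:[20,31] -> hit [20,47/2], descend [2, 19]
      N2 x:[16,20] y:[13,20] z:[20,24] -> hit [20,20], descend [6, 21]
        N6 x:[16,39/2] y:[13,35/2] z:[20,24] -> miss, prune
        N21 x:[39/2,20] y:[18,20] z:[21,22] -> miss, prune
      N19 x:[33/2,47/2] y:[16,49/2] z:[25,31] -> miss, prune
    N7 x:[16,26] y:[51/2,31] z:[58/3,92/3] -> hit [51/2,26], descend [12, 23]
      N12 x:[16,43/2] y:[51/2,31] z:[58/3,26] -> miss, prune
      N23 x:[17,26] y:[27,31] z:[29,92/3] -> miss, prune

order=[0, 3, 8, 5, 15, 11, 16, 24, 26, 1, 2, 6, 21, 19, 7, 12, 23]  |boxes|=17  |leaves|=1  hit=P6

== RESULT ==
[0, 3, 8, 5, 15, 11, 16, 24, 26, 1, 2, 6, 21, 19, 7, 12, 23]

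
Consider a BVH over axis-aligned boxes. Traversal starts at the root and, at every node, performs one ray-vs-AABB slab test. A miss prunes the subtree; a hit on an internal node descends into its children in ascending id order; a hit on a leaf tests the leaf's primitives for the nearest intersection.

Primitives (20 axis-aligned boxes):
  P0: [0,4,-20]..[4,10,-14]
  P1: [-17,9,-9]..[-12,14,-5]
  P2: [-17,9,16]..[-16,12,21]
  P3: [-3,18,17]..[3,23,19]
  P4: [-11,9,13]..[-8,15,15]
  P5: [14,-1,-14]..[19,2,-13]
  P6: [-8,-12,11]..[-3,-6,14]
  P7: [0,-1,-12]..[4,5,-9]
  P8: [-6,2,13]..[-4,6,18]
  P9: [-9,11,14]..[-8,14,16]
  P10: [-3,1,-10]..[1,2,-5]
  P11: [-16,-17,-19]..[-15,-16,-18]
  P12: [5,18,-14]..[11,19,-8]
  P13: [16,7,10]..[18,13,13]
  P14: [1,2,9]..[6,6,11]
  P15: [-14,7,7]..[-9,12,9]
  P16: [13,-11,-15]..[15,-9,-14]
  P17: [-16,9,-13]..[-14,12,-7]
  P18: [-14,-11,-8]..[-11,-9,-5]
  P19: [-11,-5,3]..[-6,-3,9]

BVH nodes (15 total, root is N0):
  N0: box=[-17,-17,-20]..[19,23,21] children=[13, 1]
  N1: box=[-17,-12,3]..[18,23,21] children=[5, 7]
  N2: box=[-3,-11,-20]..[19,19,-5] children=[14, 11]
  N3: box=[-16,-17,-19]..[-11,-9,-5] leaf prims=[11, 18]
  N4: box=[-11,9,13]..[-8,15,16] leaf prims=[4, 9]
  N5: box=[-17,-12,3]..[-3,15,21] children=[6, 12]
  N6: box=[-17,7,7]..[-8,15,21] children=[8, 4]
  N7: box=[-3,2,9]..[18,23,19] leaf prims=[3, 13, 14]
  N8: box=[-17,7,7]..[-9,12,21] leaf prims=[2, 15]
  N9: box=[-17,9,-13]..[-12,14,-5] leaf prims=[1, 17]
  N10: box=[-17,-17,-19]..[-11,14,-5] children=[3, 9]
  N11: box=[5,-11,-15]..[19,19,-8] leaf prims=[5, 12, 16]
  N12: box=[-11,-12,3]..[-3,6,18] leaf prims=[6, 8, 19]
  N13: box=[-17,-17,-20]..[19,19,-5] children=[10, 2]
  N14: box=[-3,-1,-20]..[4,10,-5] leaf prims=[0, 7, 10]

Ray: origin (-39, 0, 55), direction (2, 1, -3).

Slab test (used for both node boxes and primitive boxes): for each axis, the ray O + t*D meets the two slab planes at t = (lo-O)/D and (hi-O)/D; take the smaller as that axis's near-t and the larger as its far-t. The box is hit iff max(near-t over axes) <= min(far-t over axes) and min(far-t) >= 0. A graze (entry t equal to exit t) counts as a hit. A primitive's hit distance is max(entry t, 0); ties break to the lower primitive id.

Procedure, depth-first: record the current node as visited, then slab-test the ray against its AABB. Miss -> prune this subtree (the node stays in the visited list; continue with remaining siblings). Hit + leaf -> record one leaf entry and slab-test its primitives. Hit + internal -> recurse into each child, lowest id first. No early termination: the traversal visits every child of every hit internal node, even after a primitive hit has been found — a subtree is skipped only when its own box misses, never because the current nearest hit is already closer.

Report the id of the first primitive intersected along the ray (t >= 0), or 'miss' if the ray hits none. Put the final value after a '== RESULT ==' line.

Walk:
N0 x:[11,29] y:[-17,23] z:[34/3,25] -> hit [34/3,23], descend [1, 13]
  N1 x:[11,57/2] y:[-12,23] z:[34/3,52/3] -> hit [34/3,52/3], descend [5, 7]
    N5 x:[11,18] y:[-12,15] z:[34/3,52/3] -> hit [34/3,15], descend [6, 12]
      N6 x:[11,31/2] y:[7,15] z:[34/3,16] -> hit [34/3,15], descend [4, 8]
        N4 x:[14,31/2] y:[9,15] z:[13,14] -> hit [14,14] leaf, test {P4@t=14, P9(miss)}
        N8 x:[11,15] y:[7,12] z:[34/3,16] -> hit [34/3,12] leaf, test {P2@t=34/3, P15(miss)}
      N12 x:[14,18] y:[-12,6] z:[37/3,52/3] -> miss, prune
    N7 x:[18,57/2] y:[2,23] z:[12,46/3] -> miss, prune
  N13 x:[11,29] y:[-17,19] z:[20,25] -> miss, prune

9 AABB tests over nodes [0, 1, 5, 6, 4, 8, 12, 7, 13]; 2 leaves entered; closest P2.

== RESULT ==
2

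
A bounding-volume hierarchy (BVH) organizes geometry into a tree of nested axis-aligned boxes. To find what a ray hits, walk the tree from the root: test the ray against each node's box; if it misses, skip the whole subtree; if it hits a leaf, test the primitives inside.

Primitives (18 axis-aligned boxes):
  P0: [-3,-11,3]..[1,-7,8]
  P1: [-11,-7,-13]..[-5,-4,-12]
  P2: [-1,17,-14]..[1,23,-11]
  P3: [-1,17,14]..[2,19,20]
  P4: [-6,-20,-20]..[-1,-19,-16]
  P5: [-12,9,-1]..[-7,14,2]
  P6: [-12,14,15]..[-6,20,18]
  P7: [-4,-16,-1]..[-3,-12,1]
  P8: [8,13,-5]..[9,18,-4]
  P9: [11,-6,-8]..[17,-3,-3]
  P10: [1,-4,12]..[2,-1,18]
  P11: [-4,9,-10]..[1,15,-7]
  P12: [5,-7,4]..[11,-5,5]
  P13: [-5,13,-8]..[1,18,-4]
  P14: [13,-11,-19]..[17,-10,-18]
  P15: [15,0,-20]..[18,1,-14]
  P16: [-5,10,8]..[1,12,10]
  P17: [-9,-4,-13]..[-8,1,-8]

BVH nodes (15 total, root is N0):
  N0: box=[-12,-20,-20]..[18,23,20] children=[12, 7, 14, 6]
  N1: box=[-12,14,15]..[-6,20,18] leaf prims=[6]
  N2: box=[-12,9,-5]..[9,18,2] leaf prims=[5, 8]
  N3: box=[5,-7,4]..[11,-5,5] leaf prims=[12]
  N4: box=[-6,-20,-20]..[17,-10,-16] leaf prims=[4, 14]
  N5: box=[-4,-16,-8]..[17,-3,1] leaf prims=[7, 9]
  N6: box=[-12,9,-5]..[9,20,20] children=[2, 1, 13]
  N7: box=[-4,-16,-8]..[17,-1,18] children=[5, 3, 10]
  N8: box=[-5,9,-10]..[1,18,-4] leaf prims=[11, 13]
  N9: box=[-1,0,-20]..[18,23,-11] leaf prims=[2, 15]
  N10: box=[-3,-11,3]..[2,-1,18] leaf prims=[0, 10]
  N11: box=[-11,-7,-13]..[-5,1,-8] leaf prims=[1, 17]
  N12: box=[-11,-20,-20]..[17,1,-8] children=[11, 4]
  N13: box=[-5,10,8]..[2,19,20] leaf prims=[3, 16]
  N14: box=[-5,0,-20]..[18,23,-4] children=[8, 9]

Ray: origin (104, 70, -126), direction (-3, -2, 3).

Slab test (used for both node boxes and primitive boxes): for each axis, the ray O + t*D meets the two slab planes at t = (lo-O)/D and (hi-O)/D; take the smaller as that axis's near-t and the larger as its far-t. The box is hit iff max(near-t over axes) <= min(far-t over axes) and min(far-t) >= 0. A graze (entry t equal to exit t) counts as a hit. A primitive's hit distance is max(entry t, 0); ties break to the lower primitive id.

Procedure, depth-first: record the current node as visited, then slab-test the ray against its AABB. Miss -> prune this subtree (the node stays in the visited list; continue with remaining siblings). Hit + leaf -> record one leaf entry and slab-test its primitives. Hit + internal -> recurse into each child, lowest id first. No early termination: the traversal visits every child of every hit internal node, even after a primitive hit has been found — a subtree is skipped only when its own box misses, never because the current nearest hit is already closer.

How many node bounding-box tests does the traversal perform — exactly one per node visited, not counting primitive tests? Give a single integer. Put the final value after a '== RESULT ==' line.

Trace the traversal:
N0 x:[86/3,116/3] y:[47/2,45] z:[106/3,146/3] -> hit [106/3,116/3], descend [6, 7, 12, 14]
  N6 x:[95/3,116/3] y:[25,61/2] z:[121/3,146/3] -> miss, prune
  N7 x:[29,36] y:[71/2,43] z:[118/3,48] -> miss, prune
  N12 x:[29,115/3] y:[69/2,45] z:[106/3,118/3] -> hit [106/3,115/3], descend [4, 11]
    N4 x:[29,110/3] y:[40,45] z:[106/3,110/3] -> miss, prune
    N11 x:[109/3,115/3] y:[69/2,77/2] z:[113/3,118/3] -> hit [113/3,115/3] leaf, test {P1@t=113/3, P17(miss)}
  N14 x:[86/3,109/3] y:[47/2,35] z:[106/3,122/3] -> miss, prune

Summary -> nodes [0, 6, 7, 12, 4, 11, 14]; box-tests=7; leaf-entries=1; first=P1

== RESULT ==
7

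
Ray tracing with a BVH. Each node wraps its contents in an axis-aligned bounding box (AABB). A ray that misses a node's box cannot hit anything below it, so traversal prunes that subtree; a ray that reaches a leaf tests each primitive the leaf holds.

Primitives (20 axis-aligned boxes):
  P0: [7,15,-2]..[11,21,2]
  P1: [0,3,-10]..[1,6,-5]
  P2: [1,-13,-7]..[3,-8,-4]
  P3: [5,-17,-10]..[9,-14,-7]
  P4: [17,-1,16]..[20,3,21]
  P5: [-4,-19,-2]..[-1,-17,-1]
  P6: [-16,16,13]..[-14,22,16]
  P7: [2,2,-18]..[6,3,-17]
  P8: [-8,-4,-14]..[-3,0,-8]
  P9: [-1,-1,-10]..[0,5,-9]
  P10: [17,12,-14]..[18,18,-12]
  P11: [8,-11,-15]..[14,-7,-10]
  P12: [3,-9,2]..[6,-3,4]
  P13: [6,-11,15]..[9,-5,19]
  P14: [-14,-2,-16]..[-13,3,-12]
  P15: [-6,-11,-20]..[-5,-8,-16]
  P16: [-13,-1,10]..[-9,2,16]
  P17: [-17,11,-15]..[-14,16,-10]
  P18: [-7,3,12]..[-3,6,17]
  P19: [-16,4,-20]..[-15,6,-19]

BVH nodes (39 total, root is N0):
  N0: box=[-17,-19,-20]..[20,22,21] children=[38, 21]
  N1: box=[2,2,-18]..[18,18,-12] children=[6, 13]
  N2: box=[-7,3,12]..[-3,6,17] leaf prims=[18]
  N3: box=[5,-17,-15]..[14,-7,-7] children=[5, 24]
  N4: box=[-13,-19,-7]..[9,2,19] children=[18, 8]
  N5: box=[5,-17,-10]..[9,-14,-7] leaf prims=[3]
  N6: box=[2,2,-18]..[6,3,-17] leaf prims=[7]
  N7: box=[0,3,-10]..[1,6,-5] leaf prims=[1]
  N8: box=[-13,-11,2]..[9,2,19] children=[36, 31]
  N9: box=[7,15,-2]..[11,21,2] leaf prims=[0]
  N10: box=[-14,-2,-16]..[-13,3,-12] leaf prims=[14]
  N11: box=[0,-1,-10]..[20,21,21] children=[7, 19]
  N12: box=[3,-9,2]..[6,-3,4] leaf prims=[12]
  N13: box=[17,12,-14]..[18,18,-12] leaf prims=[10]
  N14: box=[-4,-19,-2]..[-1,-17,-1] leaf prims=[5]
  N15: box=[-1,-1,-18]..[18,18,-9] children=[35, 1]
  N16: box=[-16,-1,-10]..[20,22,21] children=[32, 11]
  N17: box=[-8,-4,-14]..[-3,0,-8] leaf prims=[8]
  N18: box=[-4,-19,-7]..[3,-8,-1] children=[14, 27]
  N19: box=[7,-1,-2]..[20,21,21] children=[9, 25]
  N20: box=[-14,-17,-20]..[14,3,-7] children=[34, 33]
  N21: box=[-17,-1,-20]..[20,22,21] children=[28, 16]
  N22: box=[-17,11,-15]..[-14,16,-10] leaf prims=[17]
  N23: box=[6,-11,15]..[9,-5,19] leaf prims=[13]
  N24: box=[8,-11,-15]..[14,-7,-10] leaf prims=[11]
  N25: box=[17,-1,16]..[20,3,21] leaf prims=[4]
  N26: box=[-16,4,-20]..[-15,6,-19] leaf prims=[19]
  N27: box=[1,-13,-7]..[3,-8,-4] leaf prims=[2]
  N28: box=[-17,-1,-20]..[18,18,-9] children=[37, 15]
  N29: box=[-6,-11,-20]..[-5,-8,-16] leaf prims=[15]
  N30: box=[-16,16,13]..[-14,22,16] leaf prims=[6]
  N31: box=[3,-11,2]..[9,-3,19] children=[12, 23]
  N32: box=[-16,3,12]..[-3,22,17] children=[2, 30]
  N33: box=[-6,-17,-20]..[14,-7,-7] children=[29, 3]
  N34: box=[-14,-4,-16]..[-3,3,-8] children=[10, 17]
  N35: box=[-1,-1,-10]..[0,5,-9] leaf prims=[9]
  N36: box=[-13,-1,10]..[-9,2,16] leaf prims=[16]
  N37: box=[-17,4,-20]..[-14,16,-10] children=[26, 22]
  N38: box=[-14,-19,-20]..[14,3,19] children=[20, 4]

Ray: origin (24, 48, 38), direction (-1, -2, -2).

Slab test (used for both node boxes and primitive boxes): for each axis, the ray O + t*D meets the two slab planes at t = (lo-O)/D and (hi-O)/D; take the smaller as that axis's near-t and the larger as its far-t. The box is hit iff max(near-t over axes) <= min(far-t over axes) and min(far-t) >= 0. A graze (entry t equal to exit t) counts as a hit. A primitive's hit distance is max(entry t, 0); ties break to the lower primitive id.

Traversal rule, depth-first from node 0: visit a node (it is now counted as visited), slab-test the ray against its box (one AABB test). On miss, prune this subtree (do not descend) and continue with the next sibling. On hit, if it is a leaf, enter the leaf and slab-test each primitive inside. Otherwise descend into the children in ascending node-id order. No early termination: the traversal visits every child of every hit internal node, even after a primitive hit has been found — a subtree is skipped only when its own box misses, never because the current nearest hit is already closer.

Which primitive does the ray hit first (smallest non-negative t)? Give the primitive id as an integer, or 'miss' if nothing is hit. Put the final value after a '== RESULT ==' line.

Walk:
N0 x:[4,41] y:[13,67/2] z:[17/2,29] -> hit [13,29], descend [21, 38]
  N21 x:[4,41] y:[13,49/2] z:[17/2,29] -> hit [13,49/2], descend [16, 28]
    N16 x:[4,40] y:[13,49/2] z:[17/2,24] -> hit [13,24], descend [11, 32]
      N11 x:[4,24] y:[27/2,49/2] z:[17/2,24] -> hit [27/2,24], descend [7, 19]
        N7 x:[23,24] y:[21,45/2] z:[43/2,24] -> miss, prune
        N19 x:[4,17] y:[27/2,49/2] z:[17/2,20] -> hit [27/2,17], descend [9, 25]
          N9 x:[13,17] y:[27/2,33/2] z:[18,20] -> miss, prune
          N25 x:[4,7] y:[45/2,49/2] z:[17/2,11] -> miss, prune
      N32 x:[27,40] y:[13,45/2] z:[21/2,13] -> miss, prune
    N28 x:[6,41] y:[15,49/2] z:[47/2,29] -> hit [47/2,49/2], descend [15, 37]
      N15 x:[6,25] y:[15,49/2] z:[47/2,28] -> hit [47/2,49/2], descend [1, 35]
        N1 x:[6,22] y:[15,23] z:[25,28] -> miss, prune
        N35 x:[24,25] y:[43/2,49/2] z:[47/2,24] -> hit [24,24] leaf, test {P9@t=24}
      N37 x:[38,41] y:[16,22] z:[24,29] -> miss, prune
  N38 x:[10,38] y:[45/2,67/2] z:[19/2,29] -> hit [45/2,29], descend [4, 20]
    N4 x:[15,37] y:[23,67/2] z:[19/2,45/2] -> miss, prune
    N20 x:[10,38] y:[45/2,65/2] z:[45/2,29] -> hit [45/2,29], descend [33, 34]
      N33 x:[10,30] y:[55/2,65/2] z:[45/2,29] -> hit [55/2,29], descend [3, 29]
        N3 x:[10,19] y:[55/2,65/2] z:[45/2,53/2] -> miss, prune
        N29 x:[29,30] y:[28,59/2] z:[27,29] -> hit [29,29] leaf, test {P15@t=29}
      N34 x:[27,38] y:[45/2,26] z:[23,27] -> miss, prune

Summary -> nodes [0, 21, 16, 11, 7, 19, 9, 25, 32, 28, 15, 1, 35, 37, 38, 4, 20, 33, 3, 29, 34]; box-tests=21; leaf-entries=2; first=P9

== RESULT ==
9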